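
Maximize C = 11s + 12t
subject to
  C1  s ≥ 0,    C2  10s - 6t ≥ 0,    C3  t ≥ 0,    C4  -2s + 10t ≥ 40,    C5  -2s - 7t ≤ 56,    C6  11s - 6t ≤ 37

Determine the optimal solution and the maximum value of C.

Extreme points and C = 11s + 12t:
  (30/11, 50/11) → C = 930/11
  (37, 185/3) → C = 1147
  (305/49, 257/49) → C = 6439/49

The binding constraints are 10s - 6t = 0 and 11s - 6t = 37.
Solving simultaneously gives s = 37, t = 185/3.

s = 37, t = 185/3, maximum C = 1147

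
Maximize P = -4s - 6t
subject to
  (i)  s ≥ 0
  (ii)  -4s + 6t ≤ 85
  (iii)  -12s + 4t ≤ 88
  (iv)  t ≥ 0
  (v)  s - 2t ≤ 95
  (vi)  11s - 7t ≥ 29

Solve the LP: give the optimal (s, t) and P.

Extreme points and P = -4s - 6t:
  (769/38, 1051/38) → P = -4691/19
  (95, 0) → P = -380
  (29/11, 0) → P = -116/11
The feasible region is unbounded (it extends along (2, 1), (3, 2)), but P strictly decreases along every unbounded feasible direction, so there is no improving ray and the maximum is attained at a vertex.

s = 29/11, t = 0, maximum P = -116/11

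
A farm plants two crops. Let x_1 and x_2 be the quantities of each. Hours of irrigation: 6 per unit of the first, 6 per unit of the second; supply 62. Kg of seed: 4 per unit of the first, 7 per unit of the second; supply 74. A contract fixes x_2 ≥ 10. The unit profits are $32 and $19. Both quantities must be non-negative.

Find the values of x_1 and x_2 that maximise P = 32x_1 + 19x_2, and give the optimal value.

Corner points and P = 32x_1 + 19x_2:
  (0, 31/3) → P = 589/3
  (0, 10) → P = 190
  (1/3, 10) → P = 602/3

The binding constraints are 6x_1 + 6x_2 = 62 and x_2 = 10.
Solving simultaneously gives x_1 = 1/3, x_2 = 10.

x_1 = 1/3, x_2 = 10, maximum P = 602/3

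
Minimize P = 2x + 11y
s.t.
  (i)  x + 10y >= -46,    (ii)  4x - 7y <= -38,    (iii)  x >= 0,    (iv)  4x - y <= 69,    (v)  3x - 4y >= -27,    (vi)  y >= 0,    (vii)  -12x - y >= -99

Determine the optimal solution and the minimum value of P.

x = 0, y = 38/7, minimum P = 418/7

Corner points and P = 2x + 11y:
  (0, 38/7) → P = 418/7
  (655/88, 213/22) → P = 5341/44
  (0, 27/4) → P = 297/4
  (123/17, 207/17) → P = 2523/17

At the optimal vertex, 4x - 7y = -38 and x = 0.
Solving simultaneously gives x = 0, y = 38/7.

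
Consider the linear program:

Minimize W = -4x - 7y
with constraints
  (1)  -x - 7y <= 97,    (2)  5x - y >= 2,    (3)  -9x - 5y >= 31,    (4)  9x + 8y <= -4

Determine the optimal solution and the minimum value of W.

Corner points and W = -4x - 7y:
  (-83/36, -487/36) → W = 1247/12
  (134/29, -421/29) → W = 2411/29
  (-21/34, -173/34) → W = 1295/34

At the optimal vertex, 5x - y = 2 and -9x - 5y = 31.
Solving simultaneously gives x = -21/34, y = -173/34.

x = -21/34, y = -173/34, minimum W = 1295/34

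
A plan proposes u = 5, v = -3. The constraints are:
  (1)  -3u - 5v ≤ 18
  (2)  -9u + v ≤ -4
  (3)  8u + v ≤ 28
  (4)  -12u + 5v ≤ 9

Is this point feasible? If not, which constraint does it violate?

Constraint (3): 8u + v = 37, which is not ≤ 28. All other constraints are satisfied.

not feasible — violates (3)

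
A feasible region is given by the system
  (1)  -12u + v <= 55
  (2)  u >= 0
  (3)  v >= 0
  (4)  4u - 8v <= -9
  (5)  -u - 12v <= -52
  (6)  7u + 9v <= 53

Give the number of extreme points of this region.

Pairwise boundary intersections that survive every other constraint:
  (0, 13/3)
  (0, 53/9)
  (56/25, 311/75)

3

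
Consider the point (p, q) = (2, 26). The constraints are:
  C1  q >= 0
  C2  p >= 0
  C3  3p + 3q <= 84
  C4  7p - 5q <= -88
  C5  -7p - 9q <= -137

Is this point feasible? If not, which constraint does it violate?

C1: 26 ≥ 0 ✓
C2: 2 ≥ 0 ✓
C3: 84 ≤ 84 ✓
C4: -116 ≤ -88 ✓
C5: -248 ≤ -137 ✓

feasible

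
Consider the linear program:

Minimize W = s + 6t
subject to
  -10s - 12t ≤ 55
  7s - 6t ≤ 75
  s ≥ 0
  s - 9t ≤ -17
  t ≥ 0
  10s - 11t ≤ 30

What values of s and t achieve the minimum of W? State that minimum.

Feasible corners and W = s + 6t:
  (645/17, 540/17) → W = 3885/17
  (0, 17/9) → W = 34/3
  (457/79, 200/79) → W = 1657/79
The feasible region is unbounded (it extends along (0, 1), (6, 7)), but W strictly increases along every unbounded feasible direction, so there is no improving ray and the minimum is attained at a vertex.

The binding constraints are s = 0 and s - 9t = -17.
Solving simultaneously gives s = 0, t = 17/9.

s = 0, t = 17/9, minimum W = 34/3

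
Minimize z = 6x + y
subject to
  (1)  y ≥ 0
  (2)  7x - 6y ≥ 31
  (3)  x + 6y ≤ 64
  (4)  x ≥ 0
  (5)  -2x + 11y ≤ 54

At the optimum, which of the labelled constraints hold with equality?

(1) and (2)

Corner points and z = 6x + y:
  (31/7, 0) → z = 186/7
  (64, 0) → z = 384
  (133/13, 88/13) → z = 886/13
  (380/23, 182/23) → z = 2462/23

The minimum is at (31/7, 0). Substituting into each constraint, equality holds for (1) and (2); the remaining constraints have slack.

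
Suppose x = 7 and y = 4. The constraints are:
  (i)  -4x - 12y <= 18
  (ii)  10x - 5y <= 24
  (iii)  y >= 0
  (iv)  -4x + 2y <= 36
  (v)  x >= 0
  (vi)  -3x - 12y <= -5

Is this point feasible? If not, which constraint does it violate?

not feasible — violates (ii)

Constraint (ii): 10x - 5y = 50, which is not ≤ 24. All other constraints are satisfied.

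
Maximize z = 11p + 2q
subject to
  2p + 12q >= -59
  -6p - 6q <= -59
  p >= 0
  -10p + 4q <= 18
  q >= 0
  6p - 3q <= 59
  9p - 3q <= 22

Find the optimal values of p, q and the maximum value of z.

p = 71/3, q = 191/3, maximum z = 1163/3

Feasible corners and z = 11p + 2q:
  (32/21, 349/42) → z = 701/21
  (103/24, 133/24) → z = 1399/24
  (71/3, 191/3) → z = 1163/3

The binding constraints are -10p + 4q = 18 and 9p - 3q = 22.
Solving simultaneously gives p = 71/3, q = 191/3.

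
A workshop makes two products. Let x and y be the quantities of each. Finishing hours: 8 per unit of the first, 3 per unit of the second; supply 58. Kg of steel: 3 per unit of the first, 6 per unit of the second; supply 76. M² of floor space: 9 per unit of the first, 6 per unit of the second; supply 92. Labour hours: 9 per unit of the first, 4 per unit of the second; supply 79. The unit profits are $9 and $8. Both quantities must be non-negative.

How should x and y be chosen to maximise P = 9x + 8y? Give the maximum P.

x = 8/3, y = 34/3, maximum P = 344/3

Feasible corners and P = 9x + 8y:
  (0, 0) → P = 0
  (0, 38/3) → P = 304/3
  (29/4, 0) → P = 261/4
  (24/7, 214/21) → P = 2360/21
  (8/3, 34/3) → P = 344/3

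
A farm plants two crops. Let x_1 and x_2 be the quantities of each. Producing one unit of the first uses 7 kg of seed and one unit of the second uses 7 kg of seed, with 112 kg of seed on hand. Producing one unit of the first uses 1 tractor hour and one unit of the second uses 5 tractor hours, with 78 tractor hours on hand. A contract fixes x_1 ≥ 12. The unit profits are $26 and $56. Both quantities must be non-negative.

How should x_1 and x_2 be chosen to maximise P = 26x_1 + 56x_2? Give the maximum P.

Feasible corners and P = 26x_1 + 56x_2:
  (16, 0) → P = 416
  (12, 0) → P = 312
  (12, 4) → P = 536

x_1 = 12, x_2 = 4, maximum P = 536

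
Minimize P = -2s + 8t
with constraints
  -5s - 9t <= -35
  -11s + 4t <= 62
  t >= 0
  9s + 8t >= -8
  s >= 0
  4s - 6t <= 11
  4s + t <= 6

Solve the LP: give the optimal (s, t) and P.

Vertices and P = -2s + 8t:
  (0, 35/9) → P = 280/9
  (19/31, 110/31) → P = 842/31
  (0, 6) → P = 48

At the optimal vertex, -5s - 9t = -35 and 4s + t = 6.
Solving simultaneously gives s = 19/31, t = 110/31.

s = 19/31, t = 110/31, minimum P = 842/31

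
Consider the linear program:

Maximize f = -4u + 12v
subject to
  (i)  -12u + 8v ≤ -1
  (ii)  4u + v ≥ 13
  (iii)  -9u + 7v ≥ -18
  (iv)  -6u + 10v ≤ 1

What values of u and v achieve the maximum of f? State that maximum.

u = 187/48, v = 39/16, maximum f = 41/3

Corner points and f = -4u + 12v:
  (109/37, 45/37) → f = 104/37
  (129/46, 41/23) → f = 234/23
  (187/48, 39/16) → f = 41/3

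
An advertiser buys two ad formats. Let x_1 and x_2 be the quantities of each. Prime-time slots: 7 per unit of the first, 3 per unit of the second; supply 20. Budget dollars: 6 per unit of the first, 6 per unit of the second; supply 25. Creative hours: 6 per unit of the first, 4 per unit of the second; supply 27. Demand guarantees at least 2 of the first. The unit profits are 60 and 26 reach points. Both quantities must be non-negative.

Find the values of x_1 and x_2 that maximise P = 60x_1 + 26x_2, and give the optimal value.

Corner points and P = 60x_1 + 26x_2:
  (20/7, 0) → P = 1200/7
  (2, 0) → P = 120
  (2, 2) → P = 172

x_1 = 2, x_2 = 2, maximum P = 172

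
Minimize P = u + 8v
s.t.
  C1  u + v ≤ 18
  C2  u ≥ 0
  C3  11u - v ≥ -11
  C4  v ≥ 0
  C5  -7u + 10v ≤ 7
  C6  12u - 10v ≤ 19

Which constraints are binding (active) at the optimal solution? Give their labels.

Corner points and P = u + 8v:
  (0, 0) → P = 0
  (0, 7/10) → P = 28/5
  (19/12, 0) → P = 19/12
  (26/5, 217/50) → P = 998/25

The minimum is at (0, 0). Substituting into each constraint, equality holds for C2 and C4; the remaining constraints have slack.

C2 and C4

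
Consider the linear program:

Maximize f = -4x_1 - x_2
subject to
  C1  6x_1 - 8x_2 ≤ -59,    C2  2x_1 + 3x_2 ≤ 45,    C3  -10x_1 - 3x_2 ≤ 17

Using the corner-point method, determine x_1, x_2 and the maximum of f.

x_1 = -31/4, x_2 = 121/6, maximum f = 65/6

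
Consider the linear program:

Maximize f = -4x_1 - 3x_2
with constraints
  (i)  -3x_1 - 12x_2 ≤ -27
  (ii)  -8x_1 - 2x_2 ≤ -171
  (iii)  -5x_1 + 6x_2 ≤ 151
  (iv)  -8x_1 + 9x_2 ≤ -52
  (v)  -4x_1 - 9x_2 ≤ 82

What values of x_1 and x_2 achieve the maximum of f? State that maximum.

x_1 = 111/5, x_2 = -33/10, maximum f = -789/10

Extreme points and f = -4x_1 - 3x_2:
  (111/5, -33/10) → f = -789/10
  (1643/88, 119/11) → f = -2357/22
  (557, 1468/3) → f = -3696
The feasible region is unbounded (it extends along (6, 5), (4, -1)), but f strictly decreases along every unbounded feasible direction, so there is no improving ray and the maximum is attained at a vertex.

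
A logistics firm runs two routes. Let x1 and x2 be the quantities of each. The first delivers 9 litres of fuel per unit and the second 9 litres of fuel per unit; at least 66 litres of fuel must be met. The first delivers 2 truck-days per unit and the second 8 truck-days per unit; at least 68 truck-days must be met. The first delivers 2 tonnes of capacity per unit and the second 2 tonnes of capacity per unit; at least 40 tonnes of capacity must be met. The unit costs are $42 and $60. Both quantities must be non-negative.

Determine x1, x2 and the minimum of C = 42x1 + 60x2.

x1 = 46/3, x2 = 14/3, minimum C = 924

Feasible corners and C = 42x1 + 60x2:
  (0, 20) → C = 1200
  (34, 0) → C = 1428
  (46/3, 14/3) → C = 924
The feasible region is unbounded (it extends along (0, 1), (1, 0)), but C strictly increases along every unbounded feasible direction, so there is no improving ray and the minimum is attained at a vertex.

At the optimal vertex, 2x1 + 8x2 = 68 and 2x1 + 2x2 = 40.
Solving simultaneously gives x1 = 46/3, x2 = 14/3.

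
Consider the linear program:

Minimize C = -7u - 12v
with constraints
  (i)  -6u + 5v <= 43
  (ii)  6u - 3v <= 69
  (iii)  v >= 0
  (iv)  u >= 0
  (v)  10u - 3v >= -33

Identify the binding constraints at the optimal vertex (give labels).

Vertices and C = -7u - 12v:
  (79/2, 56) → C = -1897/2
  (0, 43/5) → C = -516/5
  (23/2, 0) → C = -161/2
  (0, 0) → C = 0

The minimum is at (79/2, 56). Substituting into each constraint, equality holds for (i) and (ii); the remaining constraints have slack.

(i) and (ii)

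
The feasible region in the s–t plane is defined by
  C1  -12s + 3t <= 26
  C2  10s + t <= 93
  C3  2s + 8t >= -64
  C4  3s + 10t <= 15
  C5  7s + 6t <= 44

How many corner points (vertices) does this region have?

The feasible vertices (each the meet of two boundaries and inside every other half-plane) are:
  (-200/51, -358/51)
  (-5/3, 2)
  (404/39, -413/39)
  (514/53, -211/53)
  (175/26, -27/52)

5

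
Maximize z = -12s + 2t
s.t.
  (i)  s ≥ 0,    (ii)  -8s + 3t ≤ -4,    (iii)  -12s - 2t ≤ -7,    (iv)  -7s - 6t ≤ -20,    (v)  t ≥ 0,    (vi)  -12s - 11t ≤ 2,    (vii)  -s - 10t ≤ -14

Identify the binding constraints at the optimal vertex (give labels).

Extreme points and z = -12s + 2t:
  (28/23, 44/23) → z = -248/23
  (29/16, 39/32) → z = -309/16
  (14, 0) → z = -168
The feasible region is unbounded (it extends along (3, 8), (1, 0)), but z strictly decreases along every unbounded feasible direction, so there is no improving ray and the maximum is attained at a vertex.

The maximum is at (28/23, 44/23). Substituting into each constraint, equality holds for (ii) and (iv); the remaining constraints have slack.

(ii) and (iv)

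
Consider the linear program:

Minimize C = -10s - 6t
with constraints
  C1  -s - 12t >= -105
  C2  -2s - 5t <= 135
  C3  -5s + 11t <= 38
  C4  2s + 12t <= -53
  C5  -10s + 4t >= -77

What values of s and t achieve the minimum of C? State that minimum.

Extreme points and C = -10s - 6t:
  (-1675/47, -599/47) → C = 20344/47
  (-155/58, -752/29) → C = 5287/29
  (-1039/82, -189/82) → C = 5762/41
  (89/16, -171/32) → C = -377/16

The optimum lies where 2s + 12t = -53 and -10s + 4t = -77.
Solving simultaneously gives s = 89/16, t = -171/32.

s = 89/16, t = -171/32, minimum C = -377/16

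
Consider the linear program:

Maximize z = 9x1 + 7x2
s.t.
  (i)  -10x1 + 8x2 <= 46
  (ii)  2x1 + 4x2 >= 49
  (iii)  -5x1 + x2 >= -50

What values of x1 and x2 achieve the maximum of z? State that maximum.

At the optimal vertex, -10x1 + 8x2 = 46 and -5x1 + x2 = -50.
Solving simultaneously gives x1 = 223/15, x2 = 73/3.

x1 = 223/15, x2 = 73/3, maximum z = 4562/15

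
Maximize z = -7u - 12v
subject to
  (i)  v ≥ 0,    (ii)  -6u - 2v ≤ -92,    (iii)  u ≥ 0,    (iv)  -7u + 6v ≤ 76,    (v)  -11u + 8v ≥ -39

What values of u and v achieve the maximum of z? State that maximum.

u = 407/35, v = 389/35, maximum z = -7517/35

Feasible corners and z = -7u - 12v:
  (8, 22) → z = -320
  (407/35, 389/35) → z = -7517/35
  (421/5, 1109/10) → z = -9601/5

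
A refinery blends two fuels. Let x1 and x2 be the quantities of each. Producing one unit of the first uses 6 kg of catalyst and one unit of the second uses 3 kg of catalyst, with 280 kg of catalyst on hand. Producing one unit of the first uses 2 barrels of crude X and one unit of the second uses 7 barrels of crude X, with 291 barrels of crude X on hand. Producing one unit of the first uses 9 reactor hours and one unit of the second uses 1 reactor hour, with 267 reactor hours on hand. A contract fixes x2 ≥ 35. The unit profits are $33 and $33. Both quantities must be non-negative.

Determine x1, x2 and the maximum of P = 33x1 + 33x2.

Feasible corners and P = 33x1 + 33x2:
  (0, 291/7) → P = 9603/7
  (0, 35) → P = 1155
  (23, 35) → P = 1914

x1 = 23, x2 = 35, maximum P = 1914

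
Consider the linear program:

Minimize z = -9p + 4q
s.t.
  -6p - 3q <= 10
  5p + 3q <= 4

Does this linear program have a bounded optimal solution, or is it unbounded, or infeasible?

From the feasible point (-14, 74/3), moving in the direction (3, -5) keeps every constraint satisfied while z decreases without bound.

unbounded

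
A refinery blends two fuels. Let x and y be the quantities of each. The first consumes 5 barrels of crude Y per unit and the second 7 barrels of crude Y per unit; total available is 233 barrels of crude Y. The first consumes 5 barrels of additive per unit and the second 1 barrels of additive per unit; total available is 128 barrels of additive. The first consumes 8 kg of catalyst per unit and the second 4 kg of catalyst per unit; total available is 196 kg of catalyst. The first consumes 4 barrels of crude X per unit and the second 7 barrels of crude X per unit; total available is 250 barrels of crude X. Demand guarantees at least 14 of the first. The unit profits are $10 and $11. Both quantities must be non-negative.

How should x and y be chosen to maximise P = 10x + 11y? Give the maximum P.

Feasible corners and P = 10x + 11y:
  (49/2, 0) → P = 245
  (14, 0) → P = 140
  (14, 21) → P = 371

x = 14, y = 21, maximum P = 371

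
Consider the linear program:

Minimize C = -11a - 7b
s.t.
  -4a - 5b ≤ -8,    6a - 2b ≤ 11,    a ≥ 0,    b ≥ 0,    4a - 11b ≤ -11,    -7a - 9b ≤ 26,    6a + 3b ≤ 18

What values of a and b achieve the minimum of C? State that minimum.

Feasible corners and C = -11a - 7b:
  (0, 8/5) → C = -56/5
  (33/64, 19/16) → C = -895/64
  (0, 6) → C = -42
  (55/26, 23/13) → C = -927/26

At the optimal vertex, a = 0 and 6a + 3b = 18.
Solving simultaneously gives a = 0, b = 6.

a = 0, b = 6, minimum C = -42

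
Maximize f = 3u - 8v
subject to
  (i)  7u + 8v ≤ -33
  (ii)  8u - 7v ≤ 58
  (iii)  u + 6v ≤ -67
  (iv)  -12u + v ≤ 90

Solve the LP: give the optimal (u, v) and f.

u = -172/19, v = -354/19, maximum f = 2316/19

Feasible corners and f = 3u - 8v:
  (-11/5, -54/5) → f = 399/5
  (-172/19, -354/19) → f = 2316/19
  (-607/73, -714/73) → f = 3891/73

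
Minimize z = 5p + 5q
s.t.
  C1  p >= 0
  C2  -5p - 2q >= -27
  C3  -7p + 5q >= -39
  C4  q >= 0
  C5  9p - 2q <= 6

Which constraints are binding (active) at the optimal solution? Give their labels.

Vertices and z = 5p + 5q:
  (0, 27/2) → z = 135/2
  (0, 0) → z = 0
  (33/14, 213/28) → z = 1395/28
  (2/3, 0) → z = 10/3

The minimum is at (0, 0). Substituting into each constraint, equality holds for C1 and C4; the remaining constraints have slack.

C1 and C4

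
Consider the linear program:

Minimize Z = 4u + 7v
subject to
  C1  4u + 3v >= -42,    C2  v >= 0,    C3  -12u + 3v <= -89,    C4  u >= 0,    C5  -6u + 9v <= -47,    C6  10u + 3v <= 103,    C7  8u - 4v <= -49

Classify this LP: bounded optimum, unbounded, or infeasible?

The boundaries v = 0 and -6u + 9v = -47 meet at (47/6, 0), but that point violates 8u - 4v ≤ -49. Every candidate vertex is excluded by some other constraint, so the feasible region is empty.

infeasible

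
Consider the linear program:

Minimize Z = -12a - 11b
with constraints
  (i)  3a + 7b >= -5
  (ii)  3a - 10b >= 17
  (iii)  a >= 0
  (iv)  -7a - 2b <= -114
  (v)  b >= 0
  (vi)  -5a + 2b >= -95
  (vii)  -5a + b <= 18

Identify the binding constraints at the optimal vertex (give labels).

Feasible corners and Z = -12a - 11b:
  (587/38, 223/76) → Z = -16541/76
  (229/11, 50/11) → Z = -3298/11
  (114/7, 0) → Z = -1368/7
  (19, 0) → Z = -228

The minimum is at (229/11, 50/11). Substituting into each constraint, equality holds for (ii) and (vi); the remaining constraints have slack.

(ii) and (vi)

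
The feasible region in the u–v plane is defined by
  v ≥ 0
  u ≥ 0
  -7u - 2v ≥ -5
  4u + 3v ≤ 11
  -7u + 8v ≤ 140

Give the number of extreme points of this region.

Of the 10 pairwise boundary intersections, those satisfying every inequality are:
  (0, 0)
  (5/7, 0)
  (0, 5/2)

3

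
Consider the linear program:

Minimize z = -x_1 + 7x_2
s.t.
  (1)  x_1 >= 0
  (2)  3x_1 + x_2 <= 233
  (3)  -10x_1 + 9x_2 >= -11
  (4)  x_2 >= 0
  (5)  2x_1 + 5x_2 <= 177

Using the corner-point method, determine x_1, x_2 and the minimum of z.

Vertices and z = -x_1 + 7x_2:
  (0, 0) → z = 0
  (0, 177/5) → z = 1239/5
  (11/10, 0) → z = -11/10
  (412/17, 437/17) → z = 2647/17

x_1 = 11/10, x_2 = 0, minimum z = -11/10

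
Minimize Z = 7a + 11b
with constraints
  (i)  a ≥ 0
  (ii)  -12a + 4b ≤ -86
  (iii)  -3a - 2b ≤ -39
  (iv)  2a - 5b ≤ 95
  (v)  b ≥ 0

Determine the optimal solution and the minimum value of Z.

a = 13, b = 0, minimum Z = 91

Corner points and Z = 7a + 11b:
  (82/9, 35/6) → Z = 2303/18
  (13, 0) → Z = 91
  (95/2, 0) → Z = 665/2
The feasible region is unbounded (it extends along (1, 3), (5, 2)), but Z strictly increases along every unbounded feasible direction, so there is no improving ray and the minimum is attained at a vertex.

The binding constraints are -3a - 2b = -39 and b = 0.
Solving simultaneously gives a = 13, b = 0.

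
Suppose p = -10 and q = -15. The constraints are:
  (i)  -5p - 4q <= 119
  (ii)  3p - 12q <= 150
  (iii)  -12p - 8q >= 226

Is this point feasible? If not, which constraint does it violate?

(i): 110 ≤ 119 ✓
(ii): 150 ≤ 150 ✓
(iii): 240 ≥ 226 ✓

feasible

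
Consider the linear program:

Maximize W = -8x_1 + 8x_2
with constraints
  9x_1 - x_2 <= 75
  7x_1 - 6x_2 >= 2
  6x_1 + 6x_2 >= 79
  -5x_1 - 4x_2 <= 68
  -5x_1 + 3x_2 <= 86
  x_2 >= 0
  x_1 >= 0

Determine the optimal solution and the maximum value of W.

x_1 = 448/47, x_2 = 507/47, maximum W = 472/47

Vertices and W = -8x_1 + 8x_2:
  (448/47, 507/47) → W = 472/47
  (529/60, 87/20) → W = -536/15
  (81/13, 541/78) → W = 220/39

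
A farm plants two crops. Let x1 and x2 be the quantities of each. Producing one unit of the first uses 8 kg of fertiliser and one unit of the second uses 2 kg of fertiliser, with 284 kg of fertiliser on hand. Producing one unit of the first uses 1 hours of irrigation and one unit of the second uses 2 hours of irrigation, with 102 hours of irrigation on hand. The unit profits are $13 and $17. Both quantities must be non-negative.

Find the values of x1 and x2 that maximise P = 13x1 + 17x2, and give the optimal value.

The optimum lies where 8x1 + 2x2 = 284 and x1 + 2x2 = 102.
Solving simultaneously gives x1 = 26, x2 = 38.

x1 = 26, x2 = 38, maximum P = 984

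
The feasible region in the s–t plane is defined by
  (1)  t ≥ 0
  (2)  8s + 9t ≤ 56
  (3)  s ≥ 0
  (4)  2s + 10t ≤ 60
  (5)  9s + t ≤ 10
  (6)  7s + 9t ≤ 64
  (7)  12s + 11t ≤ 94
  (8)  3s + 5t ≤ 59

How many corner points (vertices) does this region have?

Pairwise boundary intersections that survive every other constraint:
  (0, 0)
  (10/9, 0)
  (10/31, 184/31)
  (34/73, 424/73)
  (0, 6)

5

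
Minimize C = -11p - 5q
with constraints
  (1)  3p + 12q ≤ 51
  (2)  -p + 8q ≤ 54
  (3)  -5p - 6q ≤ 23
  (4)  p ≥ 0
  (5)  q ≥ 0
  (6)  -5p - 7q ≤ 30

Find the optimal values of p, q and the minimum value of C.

p = 17, q = 0, minimum C = -187

Corner points and C = -11p - 5q:
  (0, 17/4) → C = -85/4
  (17, 0) → C = -187
  (0, 0) → C = 0

At the optimal vertex, 3p + 12q = 51 and q = 0.
Solving simultaneously gives p = 17, q = 0.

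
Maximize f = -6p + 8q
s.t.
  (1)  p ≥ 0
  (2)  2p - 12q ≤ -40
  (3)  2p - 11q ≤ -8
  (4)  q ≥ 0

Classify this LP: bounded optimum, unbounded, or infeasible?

unbounded

From the feasible point (0, 10/3), moving in the direction (0, 1) keeps every constraint satisfied while f increases without bound.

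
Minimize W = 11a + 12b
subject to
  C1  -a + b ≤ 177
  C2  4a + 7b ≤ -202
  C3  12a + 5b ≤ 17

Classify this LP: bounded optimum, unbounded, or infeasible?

From the feasible point (-131, 46), moving in the direction (-1, -1) keeps every constraint satisfied while W decreases without bound.

unbounded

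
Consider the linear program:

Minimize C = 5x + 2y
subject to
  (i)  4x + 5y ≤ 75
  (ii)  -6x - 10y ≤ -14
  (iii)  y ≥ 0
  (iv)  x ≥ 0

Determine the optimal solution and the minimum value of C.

Feasible corners and C = 5x + 2y:
  (75/4, 0) → C = 375/4
  (0, 15) → C = 30
  (7/3, 0) → C = 35/3
  (0, 7/5) → C = 14/5

x = 0, y = 7/5, minimum C = 14/5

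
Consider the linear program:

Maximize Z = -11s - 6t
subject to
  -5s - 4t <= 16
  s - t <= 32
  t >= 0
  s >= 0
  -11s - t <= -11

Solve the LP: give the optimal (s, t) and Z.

Extreme points and Z = -11s - 6t:
  (32, 0) → Z = -352
  (1, 0) → Z = -11
  (0, 11) → Z = -66
The feasible region is unbounded (it extends along (0, 1), (1, 1)), but Z strictly decreases along every unbounded feasible direction, so there is no improving ray and the maximum is attained at a vertex.

At the optimal vertex, t = 0 and -11s - t = -11.
Solving simultaneously gives s = 1, t = 0.

s = 1, t = 0, maximum Z = -11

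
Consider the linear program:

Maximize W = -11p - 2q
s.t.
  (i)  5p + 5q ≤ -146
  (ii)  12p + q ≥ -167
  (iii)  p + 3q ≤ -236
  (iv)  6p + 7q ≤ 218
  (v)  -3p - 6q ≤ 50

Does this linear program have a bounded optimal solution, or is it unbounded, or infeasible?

infeasible

The boundaries 5p + 5q = -146 and p + 3q = -236 meet at (371/5, -517/5), but that point violates -3p - 6q ≤ 50. Every candidate vertex is excluded by some other constraint, so the feasible region is empty.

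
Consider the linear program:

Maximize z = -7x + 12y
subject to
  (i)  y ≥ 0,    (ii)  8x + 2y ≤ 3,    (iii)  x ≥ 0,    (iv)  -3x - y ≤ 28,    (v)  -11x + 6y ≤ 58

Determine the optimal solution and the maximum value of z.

x = 0, y = 3/2, maximum z = 18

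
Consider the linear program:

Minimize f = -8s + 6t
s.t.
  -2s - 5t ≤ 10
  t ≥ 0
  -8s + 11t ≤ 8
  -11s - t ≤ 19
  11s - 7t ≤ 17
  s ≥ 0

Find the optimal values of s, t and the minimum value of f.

Extreme points and f = -8s + 6t:
  (17/11, 0) → f = -136/11
  (0, 0) → f = 0
  (243/65, 224/65) → f = -120/13
  (0, 8/11) → f = 48/11

The binding constraints are t = 0 and 11s - 7t = 17.
Solving simultaneously gives s = 17/11, t = 0.

s = 17/11, t = 0, minimum f = -136/11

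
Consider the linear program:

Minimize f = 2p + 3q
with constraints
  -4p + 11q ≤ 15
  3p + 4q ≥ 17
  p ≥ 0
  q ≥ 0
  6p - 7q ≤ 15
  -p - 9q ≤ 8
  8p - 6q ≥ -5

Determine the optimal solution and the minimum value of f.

p = 179/45, q = 19/15, minimum f = 529/45

Corner points and f = 2p + 3q:
  (127/49, 113/49) → f = 593/49
  (135/19, 75/19) → f = 495/19
  (179/45, 19/15) → f = 529/45

The optimum lies where 3p + 4q = 17 and 6p - 7q = 15.
Solving simultaneously gives p = 179/45, q = 19/15.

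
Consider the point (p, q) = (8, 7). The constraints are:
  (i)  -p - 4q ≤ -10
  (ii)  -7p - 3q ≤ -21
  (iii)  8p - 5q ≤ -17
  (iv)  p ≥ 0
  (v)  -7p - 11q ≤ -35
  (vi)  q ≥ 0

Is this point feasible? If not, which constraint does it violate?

not feasible — violates (iii)

Constraint (iii): 8p - 5q = 29, which is not ≤ -17. All other constraints are satisfied.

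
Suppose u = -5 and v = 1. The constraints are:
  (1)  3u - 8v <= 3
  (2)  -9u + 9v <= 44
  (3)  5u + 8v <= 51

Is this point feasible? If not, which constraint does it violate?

not feasible — violates (2)

Constraint (2): -9u + 9v = 54, which is not ≤ 44. All other constraints are satisfied.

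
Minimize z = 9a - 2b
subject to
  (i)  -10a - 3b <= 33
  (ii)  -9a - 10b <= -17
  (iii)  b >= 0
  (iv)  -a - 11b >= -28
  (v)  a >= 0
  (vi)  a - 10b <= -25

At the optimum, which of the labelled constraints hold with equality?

(iv) and (v)

Vertices and z = 9a - 2b:
  (0, 28/11) → z = -56/11
  (5/21, 53/21) → z = -61/21
  (0, 5/2) → z = -5

The minimum is at (0, 28/11). Substituting into each constraint, equality holds for (iv) and (v); the remaining constraints have slack.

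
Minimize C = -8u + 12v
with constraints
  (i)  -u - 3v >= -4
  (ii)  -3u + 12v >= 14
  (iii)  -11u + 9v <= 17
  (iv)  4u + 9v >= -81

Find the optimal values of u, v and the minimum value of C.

u = 2/7, v = 26/21, minimum C = 88/7

Vertices and C = -8u + 12v:
  (2/7, 26/21) → C = 88/7
  (-5/14, 61/42) → C = 142/7
  (-26/35, 103/105) → C = 124/7

At the optimal vertex, -u - 3v = -4 and -3u + 12v = 14.
Solving simultaneously gives u = 2/7, v = 26/21.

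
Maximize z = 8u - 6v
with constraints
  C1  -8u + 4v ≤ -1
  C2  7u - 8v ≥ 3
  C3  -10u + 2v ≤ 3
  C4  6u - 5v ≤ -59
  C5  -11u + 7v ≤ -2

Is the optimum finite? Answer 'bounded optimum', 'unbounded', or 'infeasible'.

The boundaries -8u + 4v = -1 and 7u - 8v = 3 meet at (-1/9, -17/36), but that point violates 6u - 5v ≤ -59. Every candidate vertex is excluded by some other constraint, so the feasible region is empty.

infeasible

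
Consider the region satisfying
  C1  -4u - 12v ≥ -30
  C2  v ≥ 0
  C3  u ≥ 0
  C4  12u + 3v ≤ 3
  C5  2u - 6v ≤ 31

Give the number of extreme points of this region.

The feasible vertices (each the meet of two boundaries and inside every other half-plane) are:
  (0, 0)
  (1/4, 0)
  (0, 1)

3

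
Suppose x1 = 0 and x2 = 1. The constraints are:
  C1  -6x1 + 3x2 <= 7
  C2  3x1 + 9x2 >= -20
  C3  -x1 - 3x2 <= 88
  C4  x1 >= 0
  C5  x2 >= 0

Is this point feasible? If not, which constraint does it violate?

C1: 3 ≤ 7 ✓
C2: 9 ≥ -20 ✓
C3: -3 ≤ 88 ✓
C4: 0 ≥ 0 ✓
C5: 1 ≥ 0 ✓

feasible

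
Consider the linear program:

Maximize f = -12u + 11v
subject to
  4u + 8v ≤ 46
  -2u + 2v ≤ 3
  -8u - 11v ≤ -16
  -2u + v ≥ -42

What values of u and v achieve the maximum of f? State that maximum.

u = -1/38, v = 28/19, maximum f = 314/19

Extreme points and f = -12u + 11v:
  (17/6, 13/3) → f = 41/3
  (191/10, -19/5) → f = -271
  (-1/38, 28/19) → f = 314/19
  (239/15, -152/15) → f = -908/3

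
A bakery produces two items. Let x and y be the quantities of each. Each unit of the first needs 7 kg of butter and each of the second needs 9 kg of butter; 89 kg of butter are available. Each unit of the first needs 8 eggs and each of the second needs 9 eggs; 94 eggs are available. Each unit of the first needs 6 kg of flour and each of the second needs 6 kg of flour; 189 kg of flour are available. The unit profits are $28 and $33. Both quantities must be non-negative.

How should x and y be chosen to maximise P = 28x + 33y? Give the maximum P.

x = 5, y = 6, maximum P = 338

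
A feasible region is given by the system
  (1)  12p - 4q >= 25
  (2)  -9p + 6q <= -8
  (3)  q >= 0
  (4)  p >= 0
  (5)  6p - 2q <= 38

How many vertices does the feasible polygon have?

4

The feasible vertices (each the meet of two boundaries and inside every other half-plane) are:
  (59/18, 43/12)
  (25/12, 0)
  (106/9, 49/3)
  (19/3, 0)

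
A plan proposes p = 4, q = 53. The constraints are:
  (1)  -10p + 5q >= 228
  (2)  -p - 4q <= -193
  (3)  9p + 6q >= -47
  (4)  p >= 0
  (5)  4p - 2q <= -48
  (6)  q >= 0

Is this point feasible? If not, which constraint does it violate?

Constraint (1): -10p + 5q = 225, which is not ≥ 228. All other constraints are satisfied.

not feasible — violates (1)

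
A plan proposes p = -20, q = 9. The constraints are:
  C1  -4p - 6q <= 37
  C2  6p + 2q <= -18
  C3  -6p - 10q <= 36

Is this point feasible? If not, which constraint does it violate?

feasible

C1: 26 ≤ 37 ✓
C2: -102 ≤ -18 ✓
C3: 30 ≤ 36 ✓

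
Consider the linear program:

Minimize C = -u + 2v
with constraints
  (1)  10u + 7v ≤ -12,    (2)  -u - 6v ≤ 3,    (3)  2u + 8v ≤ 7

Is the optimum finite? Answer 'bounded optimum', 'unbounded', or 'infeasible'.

bounded optimum

Corner points and C = -u + 2v:
  (-51/53, -18/53) → C = 15/53
  (-145/66, 47/33) → C = 111/22
The feasible region has finitely many vertices and no improving ray; the minimum is 15/53 at (-51/53, -18/53).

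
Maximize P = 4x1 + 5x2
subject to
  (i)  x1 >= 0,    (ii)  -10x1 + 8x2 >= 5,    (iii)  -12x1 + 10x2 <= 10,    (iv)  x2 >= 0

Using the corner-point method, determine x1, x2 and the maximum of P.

x1 = 15/2, x2 = 10, maximum P = 80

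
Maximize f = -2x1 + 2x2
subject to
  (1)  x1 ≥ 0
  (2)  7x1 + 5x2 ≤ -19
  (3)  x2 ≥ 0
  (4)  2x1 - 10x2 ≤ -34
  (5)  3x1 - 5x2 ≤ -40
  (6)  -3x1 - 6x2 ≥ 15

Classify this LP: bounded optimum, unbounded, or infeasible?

infeasible

The boundaries x2 = 0 and 2x1 - 10x2 = -34 meet at (-17, 0), but that point violates x1 ≥ 0. Every candidate vertex is excluded by some other constraint, so the feasible region is empty.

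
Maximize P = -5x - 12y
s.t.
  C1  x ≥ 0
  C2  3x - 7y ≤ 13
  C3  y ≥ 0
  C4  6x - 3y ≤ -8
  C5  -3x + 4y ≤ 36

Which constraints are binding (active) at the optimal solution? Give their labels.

C1 and C4

Feasible corners and P = -5x - 12y:
  (0, 8/3) → P = -32
  (0, 9) → P = -108
  (76/15, 64/5) → P = -2684/15

The maximum is at (0, 8/3). Substituting into each constraint, equality holds for C1 and C4; the remaining constraints have slack.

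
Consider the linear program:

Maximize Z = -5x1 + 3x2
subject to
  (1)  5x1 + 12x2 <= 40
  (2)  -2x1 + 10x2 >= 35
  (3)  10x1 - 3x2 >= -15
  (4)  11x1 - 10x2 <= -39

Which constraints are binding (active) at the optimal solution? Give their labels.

(1) and (3)

Extreme points and Z = -5x1 + 3x2:
  (-4/9, 95/27) → Z = 115/9
  (-34/91, 635/182) → Z = 2245/182
  (-45/94, 160/47) → Z = 1185/94
  (-4/9, 307/90) → Z = 1121/90

The maximum is at (-4/9, 95/27). Substituting into each constraint, equality holds for (1) and (3); the remaining constraints have slack.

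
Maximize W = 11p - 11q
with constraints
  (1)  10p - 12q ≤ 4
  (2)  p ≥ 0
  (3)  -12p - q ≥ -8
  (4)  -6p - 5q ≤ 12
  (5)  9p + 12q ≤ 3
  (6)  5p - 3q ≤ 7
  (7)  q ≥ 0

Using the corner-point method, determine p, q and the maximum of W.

Corner points and W = 11p - 11q:
  (0, 1/4) → W = -11/4
  (0, 0) → W = 0
  (1/3, 0) → W = 11/3

The binding constraints are 9p + 12q = 3 and q = 0.
Solving simultaneously gives p = 1/3, q = 0.

p = 1/3, q = 0, maximum W = 11/3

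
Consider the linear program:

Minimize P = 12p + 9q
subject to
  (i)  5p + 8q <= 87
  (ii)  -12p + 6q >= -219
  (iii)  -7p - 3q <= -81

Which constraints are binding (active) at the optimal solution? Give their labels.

(ii) and (iii)

Feasible corners and P = 12p + 9q:
  (379/21, -17/42) → P = 2981/14
  (387/41, 204/41) → P = 6480/41
  (381/26, -187/26) → P = 2889/26

The minimum is at (381/26, -187/26). Substituting into each constraint, equality holds for (ii) and (iii); the remaining constraints have slack.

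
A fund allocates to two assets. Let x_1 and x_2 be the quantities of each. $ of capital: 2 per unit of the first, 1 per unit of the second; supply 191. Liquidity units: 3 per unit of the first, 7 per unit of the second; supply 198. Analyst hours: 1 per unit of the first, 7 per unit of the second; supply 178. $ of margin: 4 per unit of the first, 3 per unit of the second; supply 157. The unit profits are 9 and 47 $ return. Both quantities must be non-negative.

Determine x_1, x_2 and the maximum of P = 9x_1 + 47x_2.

Feasible corners and P = 9x_1 + 47x_2:
  (0, 0) → P = 0
  (0, 178/7) → P = 8366/7
  (157/4, 0) → P = 1413/4
  (10, 24) → P = 1218
  (505/19, 321/19) → P = 19632/19

At the optimal vertex, 3x_1 + 7x_2 = 198 and x_1 + 7x_2 = 178.
Solving simultaneously gives x_1 = 10, x_2 = 24.

x_1 = 10, x_2 = 24, maximum P = 1218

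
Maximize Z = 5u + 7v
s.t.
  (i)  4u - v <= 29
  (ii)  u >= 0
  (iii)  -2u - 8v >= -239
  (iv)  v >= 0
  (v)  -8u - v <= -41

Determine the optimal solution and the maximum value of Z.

Vertices and Z = 5u + 7v:
  (471/34, 449/17) → Z = 8641/34
  (29/4, 0) → Z = 145/4
  (89/62, 915/31) → Z = 13255/62
  (41/8, 0) → Z = 205/8

At the optimal vertex, 4u - v = 29 and -2u - 8v = -239.
Solving simultaneously gives u = 471/34, v = 449/17.

u = 471/34, v = 449/17, maximum Z = 8641/34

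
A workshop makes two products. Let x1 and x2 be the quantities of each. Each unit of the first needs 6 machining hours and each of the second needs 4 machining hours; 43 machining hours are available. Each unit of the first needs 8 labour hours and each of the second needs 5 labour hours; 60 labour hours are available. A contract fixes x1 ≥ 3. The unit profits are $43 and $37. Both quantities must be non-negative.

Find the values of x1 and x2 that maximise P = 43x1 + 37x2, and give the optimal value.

Extreme points and P = 43x1 + 37x2:
  (43/6, 0) → P = 1849/6
  (3, 0) → P = 129
  (3, 25/4) → P = 1441/4

The optimum lies where 6x1 + 4x2 = 43 and x1 = 3.
Solving simultaneously gives x1 = 3, x2 = 25/4.

x1 = 3, x2 = 25/4, maximum P = 1441/4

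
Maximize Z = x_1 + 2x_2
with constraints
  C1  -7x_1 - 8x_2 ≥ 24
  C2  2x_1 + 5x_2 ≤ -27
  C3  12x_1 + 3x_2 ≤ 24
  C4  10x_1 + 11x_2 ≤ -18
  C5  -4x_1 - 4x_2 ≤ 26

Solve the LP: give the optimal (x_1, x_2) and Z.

x_1 = 67/18, x_2 = -62/9, maximum Z = -181/18

The binding constraints are 2x_1 + 5x_2 = -27 and 12x_1 + 3x_2 = 24.
Solving simultaneously gives x_1 = 67/18, x_2 = -62/9.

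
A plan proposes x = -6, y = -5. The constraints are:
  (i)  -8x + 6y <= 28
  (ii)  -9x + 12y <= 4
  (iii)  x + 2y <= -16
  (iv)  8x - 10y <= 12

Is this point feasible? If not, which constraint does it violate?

feasible

(i): 18 ≤ 28 ✓
(ii): -6 ≤ 4 ✓
(iii): -16 ≤ -16 ✓
(iv): 2 ≤ 12 ✓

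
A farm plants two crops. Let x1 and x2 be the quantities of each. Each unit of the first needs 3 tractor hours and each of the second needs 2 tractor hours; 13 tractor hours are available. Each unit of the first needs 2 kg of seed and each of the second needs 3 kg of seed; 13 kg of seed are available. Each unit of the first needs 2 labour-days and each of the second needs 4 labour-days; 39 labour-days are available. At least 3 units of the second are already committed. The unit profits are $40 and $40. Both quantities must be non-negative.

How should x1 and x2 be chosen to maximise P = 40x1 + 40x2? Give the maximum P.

x1 = 2, x2 = 3, maximum P = 200

Extreme points and P = 40x1 + 40x2:
  (0, 13/3) → P = 520/3
  (0, 3) → P = 120
  (2, 3) → P = 200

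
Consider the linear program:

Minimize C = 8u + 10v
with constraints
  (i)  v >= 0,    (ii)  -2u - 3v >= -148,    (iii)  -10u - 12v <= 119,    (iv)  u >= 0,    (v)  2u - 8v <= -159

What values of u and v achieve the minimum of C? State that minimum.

u = 0, v = 159/8, minimum C = 795/4

Extreme points and C = 8u + 10v:
  (0, 148/3) → C = 1480/3
  (707/22, 307/11) → C = 5898/11
  (0, 159/8) → C = 795/4

At the optimal vertex, u = 0 and 2u - 8v = -159.
Solving simultaneously gives u = 0, v = 159/8.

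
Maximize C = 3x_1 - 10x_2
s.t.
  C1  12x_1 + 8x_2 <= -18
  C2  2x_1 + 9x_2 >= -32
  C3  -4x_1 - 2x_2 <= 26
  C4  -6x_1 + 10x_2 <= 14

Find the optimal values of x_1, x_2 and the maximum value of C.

Extreme points and C = 3x_1 - 10x_2:
  (47/46, -87/23) → C = 1881/46
  (-73/42, 5/14) → C = -123/14
  (-85/16, -19/8) → C = 125/16
  (-72/13, -25/13) → C = 34/13

x_1 = 47/46, x_2 = -87/23, maximum C = 1881/46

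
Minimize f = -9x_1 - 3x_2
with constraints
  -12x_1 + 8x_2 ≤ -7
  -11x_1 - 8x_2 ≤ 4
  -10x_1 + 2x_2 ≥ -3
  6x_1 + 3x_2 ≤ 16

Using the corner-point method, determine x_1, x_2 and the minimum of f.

Vertices and f = -9x_1 - 3x_2:
  (3/23, -125/184) → f = 159/184
  (5/28, -17/28) → f = 3/14
  (8/51, -73/102) → f = 25/34

The binding constraints are -12x_1 + 8x_2 = -7 and -10x_1 + 2x_2 = -3.
Solving simultaneously gives x_1 = 5/28, x_2 = -17/28.

x_1 = 5/28, x_2 = -17/28, minimum f = 3/14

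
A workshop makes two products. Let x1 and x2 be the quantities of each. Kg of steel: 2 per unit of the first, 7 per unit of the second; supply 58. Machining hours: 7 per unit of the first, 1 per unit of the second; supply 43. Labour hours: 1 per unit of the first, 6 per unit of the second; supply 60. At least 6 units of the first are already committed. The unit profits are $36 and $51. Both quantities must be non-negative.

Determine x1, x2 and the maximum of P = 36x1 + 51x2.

x1 = 6, x2 = 1, maximum P = 267

Feasible corners and P = 36x1 + 51x2:
  (43/7, 0) → P = 1548/7
  (6, 0) → P = 216
  (6, 1) → P = 267

At the optimal vertex, 7x1 + x2 = 43 and x1 = 6.
Solving simultaneously gives x1 = 6, x2 = 1.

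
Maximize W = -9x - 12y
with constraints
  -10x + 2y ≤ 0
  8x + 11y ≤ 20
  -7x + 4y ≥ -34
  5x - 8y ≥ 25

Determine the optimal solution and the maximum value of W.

Feasible corners and W = -9x - 12y:
  (-34/13, -170/13) → W = 2346/13
  (-5/7, -25/7) → W = 345/7
  (454/109, -132/109) → W = -2502/109
  (435/119, -100/119) → W = -2715/119

x = -34/13, y = -170/13, maximum W = 2346/13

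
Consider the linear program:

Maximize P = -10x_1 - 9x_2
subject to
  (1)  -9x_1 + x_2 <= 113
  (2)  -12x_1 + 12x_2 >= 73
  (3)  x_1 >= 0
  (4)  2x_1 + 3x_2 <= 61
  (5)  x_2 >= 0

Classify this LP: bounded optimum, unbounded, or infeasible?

bounded optimum

Corner points and P = -10x_1 - 9x_2:
  (0, 73/12) → P = -219/4
  (171/20, 439/30) → P = -1086/5
  (0, 61/3) → P = -183
The feasible region has finitely many vertices and no improving ray; the maximum is -219/4 at (0, 73/12).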